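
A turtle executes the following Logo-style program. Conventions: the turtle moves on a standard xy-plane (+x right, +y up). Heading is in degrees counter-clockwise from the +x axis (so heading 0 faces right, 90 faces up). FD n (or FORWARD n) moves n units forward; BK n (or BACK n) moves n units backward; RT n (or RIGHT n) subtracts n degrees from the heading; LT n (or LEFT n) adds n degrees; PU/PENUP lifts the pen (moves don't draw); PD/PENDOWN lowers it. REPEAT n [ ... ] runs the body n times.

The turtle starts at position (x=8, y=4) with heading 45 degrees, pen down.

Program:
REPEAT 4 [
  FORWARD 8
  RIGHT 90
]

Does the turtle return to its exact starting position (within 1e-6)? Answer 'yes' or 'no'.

Answer: yes

Derivation:
Executing turtle program step by step:
Start: pos=(8,4), heading=45, pen down
REPEAT 4 [
  -- iteration 1/4 --
  FD 8: (8,4) -> (13.657,9.657) [heading=45, draw]
  RT 90: heading 45 -> 315
  -- iteration 2/4 --
  FD 8: (13.657,9.657) -> (19.314,4) [heading=315, draw]
  RT 90: heading 315 -> 225
  -- iteration 3/4 --
  FD 8: (19.314,4) -> (13.657,-1.657) [heading=225, draw]
  RT 90: heading 225 -> 135
  -- iteration 4/4 --
  FD 8: (13.657,-1.657) -> (8,4) [heading=135, draw]
  RT 90: heading 135 -> 45
]
Final: pos=(8,4), heading=45, 4 segment(s) drawn

Start position: (8, 4)
Final position: (8, 4)
Distance = 0; < 1e-6 -> CLOSED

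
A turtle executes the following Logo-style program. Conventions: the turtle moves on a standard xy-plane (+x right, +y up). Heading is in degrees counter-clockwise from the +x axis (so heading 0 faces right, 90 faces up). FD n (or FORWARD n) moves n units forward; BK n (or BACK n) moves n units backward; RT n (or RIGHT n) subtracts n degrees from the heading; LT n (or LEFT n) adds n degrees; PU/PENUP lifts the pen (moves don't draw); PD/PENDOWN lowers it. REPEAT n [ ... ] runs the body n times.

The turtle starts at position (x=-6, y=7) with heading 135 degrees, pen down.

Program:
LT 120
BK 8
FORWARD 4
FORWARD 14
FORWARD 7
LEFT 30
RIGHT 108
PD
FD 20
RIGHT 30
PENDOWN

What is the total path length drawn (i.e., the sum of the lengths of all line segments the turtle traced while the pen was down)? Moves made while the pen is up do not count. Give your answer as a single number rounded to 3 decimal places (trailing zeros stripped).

Answer: 53

Derivation:
Executing turtle program step by step:
Start: pos=(-6,7), heading=135, pen down
LT 120: heading 135 -> 255
BK 8: (-6,7) -> (-3.929,14.727) [heading=255, draw]
FD 4: (-3.929,14.727) -> (-4.965,10.864) [heading=255, draw]
FD 14: (-4.965,10.864) -> (-8.588,-2.659) [heading=255, draw]
FD 7: (-8.588,-2.659) -> (-10.4,-9.421) [heading=255, draw]
LT 30: heading 255 -> 285
RT 108: heading 285 -> 177
PD: pen down
FD 20: (-10.4,-9.421) -> (-30.373,-8.374) [heading=177, draw]
RT 30: heading 177 -> 147
PD: pen down
Final: pos=(-30.373,-8.374), heading=147, 5 segment(s) drawn

Segment lengths:
  seg 1: (-6,7) -> (-3.929,14.727), length = 8
  seg 2: (-3.929,14.727) -> (-4.965,10.864), length = 4
  seg 3: (-4.965,10.864) -> (-8.588,-2.659), length = 14
  seg 4: (-8.588,-2.659) -> (-10.4,-9.421), length = 7
  seg 5: (-10.4,-9.421) -> (-30.373,-8.374), length = 20
Total = 53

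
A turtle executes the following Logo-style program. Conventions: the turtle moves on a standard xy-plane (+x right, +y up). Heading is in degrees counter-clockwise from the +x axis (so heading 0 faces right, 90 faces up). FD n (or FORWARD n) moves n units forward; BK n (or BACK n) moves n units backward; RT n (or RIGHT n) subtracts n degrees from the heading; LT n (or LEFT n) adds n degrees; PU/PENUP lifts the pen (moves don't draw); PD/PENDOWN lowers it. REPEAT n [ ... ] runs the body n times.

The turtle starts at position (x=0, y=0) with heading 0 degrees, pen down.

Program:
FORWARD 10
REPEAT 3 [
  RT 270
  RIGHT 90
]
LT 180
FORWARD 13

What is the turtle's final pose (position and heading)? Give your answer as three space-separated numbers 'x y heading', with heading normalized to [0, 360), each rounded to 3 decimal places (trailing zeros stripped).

Answer: -3 0 180

Derivation:
Executing turtle program step by step:
Start: pos=(0,0), heading=0, pen down
FD 10: (0,0) -> (10,0) [heading=0, draw]
REPEAT 3 [
  -- iteration 1/3 --
  RT 270: heading 0 -> 90
  RT 90: heading 90 -> 0
  -- iteration 2/3 --
  RT 270: heading 0 -> 90
  RT 90: heading 90 -> 0
  -- iteration 3/3 --
  RT 270: heading 0 -> 90
  RT 90: heading 90 -> 0
]
LT 180: heading 0 -> 180
FD 13: (10,0) -> (-3,0) [heading=180, draw]
Final: pos=(-3,0), heading=180, 2 segment(s) drawn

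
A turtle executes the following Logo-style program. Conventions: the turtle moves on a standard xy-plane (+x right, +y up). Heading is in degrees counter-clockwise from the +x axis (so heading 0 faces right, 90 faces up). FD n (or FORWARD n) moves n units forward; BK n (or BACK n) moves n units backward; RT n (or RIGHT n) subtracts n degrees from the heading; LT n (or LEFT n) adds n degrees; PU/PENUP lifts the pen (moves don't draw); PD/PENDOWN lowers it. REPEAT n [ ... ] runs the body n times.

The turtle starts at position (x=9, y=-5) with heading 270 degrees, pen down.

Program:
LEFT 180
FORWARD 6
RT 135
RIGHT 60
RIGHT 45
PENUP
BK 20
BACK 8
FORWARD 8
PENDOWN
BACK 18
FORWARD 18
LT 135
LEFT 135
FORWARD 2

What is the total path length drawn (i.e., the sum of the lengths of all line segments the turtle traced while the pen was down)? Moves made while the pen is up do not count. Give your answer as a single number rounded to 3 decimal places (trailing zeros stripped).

Answer: 44

Derivation:
Executing turtle program step by step:
Start: pos=(9,-5), heading=270, pen down
LT 180: heading 270 -> 90
FD 6: (9,-5) -> (9,1) [heading=90, draw]
RT 135: heading 90 -> 315
RT 60: heading 315 -> 255
RT 45: heading 255 -> 210
PU: pen up
BK 20: (9,1) -> (26.321,11) [heading=210, move]
BK 8: (26.321,11) -> (33.249,15) [heading=210, move]
FD 8: (33.249,15) -> (26.321,11) [heading=210, move]
PD: pen down
BK 18: (26.321,11) -> (41.909,20) [heading=210, draw]
FD 18: (41.909,20) -> (26.321,11) [heading=210, draw]
LT 135: heading 210 -> 345
LT 135: heading 345 -> 120
FD 2: (26.321,11) -> (25.321,12.732) [heading=120, draw]
Final: pos=(25.321,12.732), heading=120, 4 segment(s) drawn

Segment lengths:
  seg 1: (9,-5) -> (9,1), length = 6
  seg 2: (26.321,11) -> (41.909,20), length = 18
  seg 3: (41.909,20) -> (26.321,11), length = 18
  seg 4: (26.321,11) -> (25.321,12.732), length = 2
Total = 44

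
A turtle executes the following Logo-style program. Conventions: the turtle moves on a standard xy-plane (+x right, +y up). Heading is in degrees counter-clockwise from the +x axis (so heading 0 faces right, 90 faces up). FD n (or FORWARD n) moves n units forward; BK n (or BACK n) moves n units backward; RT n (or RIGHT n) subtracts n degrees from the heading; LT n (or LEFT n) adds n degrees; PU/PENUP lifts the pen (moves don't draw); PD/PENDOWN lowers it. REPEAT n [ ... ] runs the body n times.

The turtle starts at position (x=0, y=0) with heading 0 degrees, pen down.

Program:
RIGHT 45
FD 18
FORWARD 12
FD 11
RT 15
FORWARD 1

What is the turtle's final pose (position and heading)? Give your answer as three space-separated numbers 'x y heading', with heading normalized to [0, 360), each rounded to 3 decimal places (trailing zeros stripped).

Answer: 29.491 -29.857 300

Derivation:
Executing turtle program step by step:
Start: pos=(0,0), heading=0, pen down
RT 45: heading 0 -> 315
FD 18: (0,0) -> (12.728,-12.728) [heading=315, draw]
FD 12: (12.728,-12.728) -> (21.213,-21.213) [heading=315, draw]
FD 11: (21.213,-21.213) -> (28.991,-28.991) [heading=315, draw]
RT 15: heading 315 -> 300
FD 1: (28.991,-28.991) -> (29.491,-29.857) [heading=300, draw]
Final: pos=(29.491,-29.857), heading=300, 4 segment(s) drawn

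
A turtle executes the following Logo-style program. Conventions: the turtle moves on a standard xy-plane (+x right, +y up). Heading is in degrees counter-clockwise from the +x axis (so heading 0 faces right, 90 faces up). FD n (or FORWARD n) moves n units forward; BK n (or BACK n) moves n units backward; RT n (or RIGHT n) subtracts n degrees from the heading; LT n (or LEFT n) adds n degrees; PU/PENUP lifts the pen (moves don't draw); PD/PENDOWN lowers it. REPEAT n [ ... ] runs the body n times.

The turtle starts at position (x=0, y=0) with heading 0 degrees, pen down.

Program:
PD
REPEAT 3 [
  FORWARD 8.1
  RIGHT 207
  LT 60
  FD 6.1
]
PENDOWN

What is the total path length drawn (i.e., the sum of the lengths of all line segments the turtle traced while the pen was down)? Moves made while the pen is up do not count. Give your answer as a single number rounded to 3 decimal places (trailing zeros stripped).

Answer: 42.6

Derivation:
Executing turtle program step by step:
Start: pos=(0,0), heading=0, pen down
PD: pen down
REPEAT 3 [
  -- iteration 1/3 --
  FD 8.1: (0,0) -> (8.1,0) [heading=0, draw]
  RT 207: heading 0 -> 153
  LT 60: heading 153 -> 213
  FD 6.1: (8.1,0) -> (2.984,-3.322) [heading=213, draw]
  -- iteration 2/3 --
  FD 8.1: (2.984,-3.322) -> (-3.809,-7.734) [heading=213, draw]
  RT 207: heading 213 -> 6
  LT 60: heading 6 -> 66
  FD 6.1: (-3.809,-7.734) -> (-1.328,-2.161) [heading=66, draw]
  -- iteration 3/3 --
  FD 8.1: (-1.328,-2.161) -> (1.967,5.238) [heading=66, draw]
  RT 207: heading 66 -> 219
  LT 60: heading 219 -> 279
  FD 6.1: (1.967,5.238) -> (2.921,-0.786) [heading=279, draw]
]
PD: pen down
Final: pos=(2.921,-0.786), heading=279, 6 segment(s) drawn

Segment lengths:
  seg 1: (0,0) -> (8.1,0), length = 8.1
  seg 2: (8.1,0) -> (2.984,-3.322), length = 6.1
  seg 3: (2.984,-3.322) -> (-3.809,-7.734), length = 8.1
  seg 4: (-3.809,-7.734) -> (-1.328,-2.161), length = 6.1
  seg 5: (-1.328,-2.161) -> (1.967,5.238), length = 8.1
  seg 6: (1.967,5.238) -> (2.921,-0.786), length = 6.1
Total = 42.6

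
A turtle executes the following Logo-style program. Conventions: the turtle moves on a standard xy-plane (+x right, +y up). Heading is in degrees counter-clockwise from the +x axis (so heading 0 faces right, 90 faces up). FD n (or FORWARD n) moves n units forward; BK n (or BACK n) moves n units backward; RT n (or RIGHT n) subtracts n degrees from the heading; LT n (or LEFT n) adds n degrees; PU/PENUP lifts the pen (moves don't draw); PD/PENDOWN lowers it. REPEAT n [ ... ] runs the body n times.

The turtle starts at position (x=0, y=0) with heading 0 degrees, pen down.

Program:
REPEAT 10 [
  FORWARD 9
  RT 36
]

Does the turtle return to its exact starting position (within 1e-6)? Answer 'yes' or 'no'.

Executing turtle program step by step:
Start: pos=(0,0), heading=0, pen down
REPEAT 10 [
  -- iteration 1/10 --
  FD 9: (0,0) -> (9,0) [heading=0, draw]
  RT 36: heading 0 -> 324
  -- iteration 2/10 --
  FD 9: (9,0) -> (16.281,-5.29) [heading=324, draw]
  RT 36: heading 324 -> 288
  -- iteration 3/10 --
  FD 9: (16.281,-5.29) -> (19.062,-13.85) [heading=288, draw]
  RT 36: heading 288 -> 252
  -- iteration 4/10 --
  FD 9: (19.062,-13.85) -> (16.281,-22.409) [heading=252, draw]
  RT 36: heading 252 -> 216
  -- iteration 5/10 --
  FD 9: (16.281,-22.409) -> (9,-27.699) [heading=216, draw]
  RT 36: heading 216 -> 180
  -- iteration 6/10 --
  FD 9: (9,-27.699) -> (0,-27.699) [heading=180, draw]
  RT 36: heading 180 -> 144
  -- iteration 7/10 --
  FD 9: (0,-27.699) -> (-7.281,-22.409) [heading=144, draw]
  RT 36: heading 144 -> 108
  -- iteration 8/10 --
  FD 9: (-7.281,-22.409) -> (-10.062,-13.85) [heading=108, draw]
  RT 36: heading 108 -> 72
  -- iteration 9/10 --
  FD 9: (-10.062,-13.85) -> (-7.281,-5.29) [heading=72, draw]
  RT 36: heading 72 -> 36
  -- iteration 10/10 --
  FD 9: (-7.281,-5.29) -> (0,0) [heading=36, draw]
  RT 36: heading 36 -> 0
]
Final: pos=(0,0), heading=0, 10 segment(s) drawn

Start position: (0, 0)
Final position: (0, 0)
Distance = 0; < 1e-6 -> CLOSED

Answer: yes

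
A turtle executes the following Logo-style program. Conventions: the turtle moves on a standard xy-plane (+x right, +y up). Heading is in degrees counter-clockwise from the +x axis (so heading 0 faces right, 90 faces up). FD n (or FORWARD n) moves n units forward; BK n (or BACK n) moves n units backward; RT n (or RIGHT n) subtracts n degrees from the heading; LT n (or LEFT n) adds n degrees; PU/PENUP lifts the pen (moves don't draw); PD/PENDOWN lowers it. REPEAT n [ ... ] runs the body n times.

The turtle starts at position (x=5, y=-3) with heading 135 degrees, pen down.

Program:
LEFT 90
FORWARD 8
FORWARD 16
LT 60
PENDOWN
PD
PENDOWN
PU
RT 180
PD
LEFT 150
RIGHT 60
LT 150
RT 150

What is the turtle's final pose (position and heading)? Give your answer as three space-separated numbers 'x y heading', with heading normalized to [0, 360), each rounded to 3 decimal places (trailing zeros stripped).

Executing turtle program step by step:
Start: pos=(5,-3), heading=135, pen down
LT 90: heading 135 -> 225
FD 8: (5,-3) -> (-0.657,-8.657) [heading=225, draw]
FD 16: (-0.657,-8.657) -> (-11.971,-19.971) [heading=225, draw]
LT 60: heading 225 -> 285
PD: pen down
PD: pen down
PD: pen down
PU: pen up
RT 180: heading 285 -> 105
PD: pen down
LT 150: heading 105 -> 255
RT 60: heading 255 -> 195
LT 150: heading 195 -> 345
RT 150: heading 345 -> 195
Final: pos=(-11.971,-19.971), heading=195, 2 segment(s) drawn

Answer: -11.971 -19.971 195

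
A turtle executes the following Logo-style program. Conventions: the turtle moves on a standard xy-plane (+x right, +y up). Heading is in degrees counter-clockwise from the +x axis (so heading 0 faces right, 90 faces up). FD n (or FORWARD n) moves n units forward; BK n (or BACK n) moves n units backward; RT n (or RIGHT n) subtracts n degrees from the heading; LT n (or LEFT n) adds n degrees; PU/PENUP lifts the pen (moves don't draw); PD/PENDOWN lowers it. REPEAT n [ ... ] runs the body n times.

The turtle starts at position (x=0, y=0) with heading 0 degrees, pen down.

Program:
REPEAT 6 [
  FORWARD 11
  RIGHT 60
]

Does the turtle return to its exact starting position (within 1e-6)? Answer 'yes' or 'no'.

Answer: yes

Derivation:
Executing turtle program step by step:
Start: pos=(0,0), heading=0, pen down
REPEAT 6 [
  -- iteration 1/6 --
  FD 11: (0,0) -> (11,0) [heading=0, draw]
  RT 60: heading 0 -> 300
  -- iteration 2/6 --
  FD 11: (11,0) -> (16.5,-9.526) [heading=300, draw]
  RT 60: heading 300 -> 240
  -- iteration 3/6 --
  FD 11: (16.5,-9.526) -> (11,-19.053) [heading=240, draw]
  RT 60: heading 240 -> 180
  -- iteration 4/6 --
  FD 11: (11,-19.053) -> (0,-19.053) [heading=180, draw]
  RT 60: heading 180 -> 120
  -- iteration 5/6 --
  FD 11: (0,-19.053) -> (-5.5,-9.526) [heading=120, draw]
  RT 60: heading 120 -> 60
  -- iteration 6/6 --
  FD 11: (-5.5,-9.526) -> (0,0) [heading=60, draw]
  RT 60: heading 60 -> 0
]
Final: pos=(0,0), heading=0, 6 segment(s) drawn

Start position: (0, 0)
Final position: (0, 0)
Distance = 0; < 1e-6 -> CLOSED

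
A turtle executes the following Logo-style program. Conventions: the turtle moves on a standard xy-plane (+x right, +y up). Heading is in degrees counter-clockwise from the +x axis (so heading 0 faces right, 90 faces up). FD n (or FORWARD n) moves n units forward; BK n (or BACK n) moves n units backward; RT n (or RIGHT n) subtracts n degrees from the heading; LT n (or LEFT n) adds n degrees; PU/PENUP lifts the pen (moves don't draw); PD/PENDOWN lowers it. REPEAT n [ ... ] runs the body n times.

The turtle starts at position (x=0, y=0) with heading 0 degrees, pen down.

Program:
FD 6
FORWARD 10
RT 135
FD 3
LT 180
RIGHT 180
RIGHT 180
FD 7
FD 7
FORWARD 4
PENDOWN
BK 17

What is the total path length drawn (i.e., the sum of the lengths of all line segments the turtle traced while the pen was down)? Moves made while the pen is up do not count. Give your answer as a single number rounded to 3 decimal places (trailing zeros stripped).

Answer: 54

Derivation:
Executing turtle program step by step:
Start: pos=(0,0), heading=0, pen down
FD 6: (0,0) -> (6,0) [heading=0, draw]
FD 10: (6,0) -> (16,0) [heading=0, draw]
RT 135: heading 0 -> 225
FD 3: (16,0) -> (13.879,-2.121) [heading=225, draw]
LT 180: heading 225 -> 45
RT 180: heading 45 -> 225
RT 180: heading 225 -> 45
FD 7: (13.879,-2.121) -> (18.828,2.828) [heading=45, draw]
FD 7: (18.828,2.828) -> (23.778,7.778) [heading=45, draw]
FD 4: (23.778,7.778) -> (26.607,10.607) [heading=45, draw]
PD: pen down
BK 17: (26.607,10.607) -> (14.586,-1.414) [heading=45, draw]
Final: pos=(14.586,-1.414), heading=45, 7 segment(s) drawn

Segment lengths:
  seg 1: (0,0) -> (6,0), length = 6
  seg 2: (6,0) -> (16,0), length = 10
  seg 3: (16,0) -> (13.879,-2.121), length = 3
  seg 4: (13.879,-2.121) -> (18.828,2.828), length = 7
  seg 5: (18.828,2.828) -> (23.778,7.778), length = 7
  seg 6: (23.778,7.778) -> (26.607,10.607), length = 4
  seg 7: (26.607,10.607) -> (14.586,-1.414), length = 17
Total = 54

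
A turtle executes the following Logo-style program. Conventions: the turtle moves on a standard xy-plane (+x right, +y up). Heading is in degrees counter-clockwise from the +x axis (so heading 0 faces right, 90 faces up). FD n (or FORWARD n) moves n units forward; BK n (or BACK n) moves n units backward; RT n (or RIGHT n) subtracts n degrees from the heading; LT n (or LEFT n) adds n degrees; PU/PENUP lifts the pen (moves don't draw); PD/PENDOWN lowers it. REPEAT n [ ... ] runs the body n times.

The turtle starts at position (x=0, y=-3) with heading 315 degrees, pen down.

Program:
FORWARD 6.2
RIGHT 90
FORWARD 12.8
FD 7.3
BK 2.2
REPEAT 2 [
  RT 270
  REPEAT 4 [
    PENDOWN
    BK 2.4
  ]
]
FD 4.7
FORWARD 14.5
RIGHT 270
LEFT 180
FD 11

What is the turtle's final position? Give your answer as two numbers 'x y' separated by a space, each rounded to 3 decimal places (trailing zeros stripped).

Executing turtle program step by step:
Start: pos=(0,-3), heading=315, pen down
FD 6.2: (0,-3) -> (4.384,-7.384) [heading=315, draw]
RT 90: heading 315 -> 225
FD 12.8: (4.384,-7.384) -> (-4.667,-16.435) [heading=225, draw]
FD 7.3: (-4.667,-16.435) -> (-9.829,-21.597) [heading=225, draw]
BK 2.2: (-9.829,-21.597) -> (-8.273,-20.041) [heading=225, draw]
REPEAT 2 [
  -- iteration 1/2 --
  RT 270: heading 225 -> 315
  REPEAT 4 [
    -- iteration 1/4 --
    PD: pen down
    BK 2.4: (-8.273,-20.041) -> (-9.97,-18.344) [heading=315, draw]
    -- iteration 2/4 --
    PD: pen down
    BK 2.4: (-9.97,-18.344) -> (-11.667,-16.647) [heading=315, draw]
    -- iteration 3/4 --
    PD: pen down
    BK 2.4: (-11.667,-16.647) -> (-13.364,-14.95) [heading=315, draw]
    -- iteration 4/4 --
    PD: pen down
    BK 2.4: (-13.364,-14.95) -> (-15.061,-13.253) [heading=315, draw]
  ]
  -- iteration 2/2 --
  RT 270: heading 315 -> 45
  REPEAT 4 [
    -- iteration 1/4 --
    PD: pen down
    BK 2.4: (-15.061,-13.253) -> (-16.758,-14.95) [heading=45, draw]
    -- iteration 2/4 --
    PD: pen down
    BK 2.4: (-16.758,-14.95) -> (-18.455,-16.647) [heading=45, draw]
    -- iteration 3/4 --
    PD: pen down
    BK 2.4: (-18.455,-16.647) -> (-20.153,-18.344) [heading=45, draw]
    -- iteration 4/4 --
    PD: pen down
    BK 2.4: (-20.153,-18.344) -> (-21.85,-20.041) [heading=45, draw]
  ]
]
FD 4.7: (-21.85,-20.041) -> (-18.526,-16.718) [heading=45, draw]
FD 14.5: (-18.526,-16.718) -> (-8.273,-6.465) [heading=45, draw]
RT 270: heading 45 -> 135
LT 180: heading 135 -> 315
FD 11: (-8.273,-6.465) -> (-0.495,-14.243) [heading=315, draw]
Final: pos=(-0.495,-14.243), heading=315, 15 segment(s) drawn

Answer: -0.495 -14.243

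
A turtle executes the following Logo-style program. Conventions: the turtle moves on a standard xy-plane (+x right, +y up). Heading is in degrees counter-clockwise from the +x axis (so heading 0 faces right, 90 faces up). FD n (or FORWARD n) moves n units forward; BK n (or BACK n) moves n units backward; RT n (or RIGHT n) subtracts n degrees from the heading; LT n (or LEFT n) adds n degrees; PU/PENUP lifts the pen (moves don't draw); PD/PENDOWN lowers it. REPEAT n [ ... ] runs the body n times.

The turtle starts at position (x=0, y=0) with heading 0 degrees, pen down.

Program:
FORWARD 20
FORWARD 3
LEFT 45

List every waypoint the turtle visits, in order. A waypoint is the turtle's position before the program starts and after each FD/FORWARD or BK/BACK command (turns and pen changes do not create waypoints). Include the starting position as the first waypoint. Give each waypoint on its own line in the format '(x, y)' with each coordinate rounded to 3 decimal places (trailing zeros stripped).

Executing turtle program step by step:
Start: pos=(0,0), heading=0, pen down
FD 20: (0,0) -> (20,0) [heading=0, draw]
FD 3: (20,0) -> (23,0) [heading=0, draw]
LT 45: heading 0 -> 45
Final: pos=(23,0), heading=45, 2 segment(s) drawn
Waypoints (3 total):
(0, 0)
(20, 0)
(23, 0)

Answer: (0, 0)
(20, 0)
(23, 0)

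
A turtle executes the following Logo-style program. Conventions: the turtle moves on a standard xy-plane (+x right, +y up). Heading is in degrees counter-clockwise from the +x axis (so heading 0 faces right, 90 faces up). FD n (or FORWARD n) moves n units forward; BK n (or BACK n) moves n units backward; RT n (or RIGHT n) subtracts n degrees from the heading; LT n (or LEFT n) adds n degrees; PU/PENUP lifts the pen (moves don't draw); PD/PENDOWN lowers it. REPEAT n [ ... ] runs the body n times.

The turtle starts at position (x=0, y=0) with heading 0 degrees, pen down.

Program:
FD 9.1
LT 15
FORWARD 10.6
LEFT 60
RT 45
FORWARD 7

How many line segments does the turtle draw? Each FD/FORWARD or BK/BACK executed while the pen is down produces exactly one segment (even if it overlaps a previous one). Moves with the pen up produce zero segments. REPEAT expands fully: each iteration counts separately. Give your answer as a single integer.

Answer: 3

Derivation:
Executing turtle program step by step:
Start: pos=(0,0), heading=0, pen down
FD 9.1: (0,0) -> (9.1,0) [heading=0, draw]
LT 15: heading 0 -> 15
FD 10.6: (9.1,0) -> (19.339,2.743) [heading=15, draw]
LT 60: heading 15 -> 75
RT 45: heading 75 -> 30
FD 7: (19.339,2.743) -> (25.401,6.243) [heading=30, draw]
Final: pos=(25.401,6.243), heading=30, 3 segment(s) drawn
Segments drawn: 3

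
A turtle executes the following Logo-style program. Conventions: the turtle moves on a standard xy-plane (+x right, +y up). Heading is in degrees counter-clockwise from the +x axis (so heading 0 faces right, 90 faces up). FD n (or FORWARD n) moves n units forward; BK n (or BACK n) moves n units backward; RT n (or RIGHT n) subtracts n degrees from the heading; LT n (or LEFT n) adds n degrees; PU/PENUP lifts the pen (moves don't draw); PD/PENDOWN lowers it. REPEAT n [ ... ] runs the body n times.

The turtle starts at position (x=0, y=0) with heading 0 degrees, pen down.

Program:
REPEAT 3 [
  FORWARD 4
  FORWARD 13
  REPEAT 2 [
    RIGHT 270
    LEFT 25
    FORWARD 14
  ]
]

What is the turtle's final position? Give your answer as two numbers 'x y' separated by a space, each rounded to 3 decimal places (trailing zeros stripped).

Executing turtle program step by step:
Start: pos=(0,0), heading=0, pen down
REPEAT 3 [
  -- iteration 1/3 --
  FD 4: (0,0) -> (4,0) [heading=0, draw]
  FD 13: (4,0) -> (17,0) [heading=0, draw]
  REPEAT 2 [
    -- iteration 1/2 --
    RT 270: heading 0 -> 90
    LT 25: heading 90 -> 115
    FD 14: (17,0) -> (11.083,12.688) [heading=115, draw]
    -- iteration 2/2 --
    RT 270: heading 115 -> 205
    LT 25: heading 205 -> 230
    FD 14: (11.083,12.688) -> (2.084,1.964) [heading=230, draw]
  ]
  -- iteration 2/3 --
  FD 4: (2.084,1.964) -> (-0.487,-1.1) [heading=230, draw]
  FD 13: (-0.487,-1.1) -> (-8.843,-11.059) [heading=230, draw]
  REPEAT 2 [
    -- iteration 1/2 --
    RT 270: heading 230 -> 320
    LT 25: heading 320 -> 345
    FD 14: (-8.843,-11.059) -> (4.68,-14.683) [heading=345, draw]
    -- iteration 2/2 --
    RT 270: heading 345 -> 75
    LT 25: heading 75 -> 100
    FD 14: (4.68,-14.683) -> (2.249,-0.895) [heading=100, draw]
  ]
  -- iteration 3/3 --
  FD 4: (2.249,-0.895) -> (1.554,3.044) [heading=100, draw]
  FD 13: (1.554,3.044) -> (-0.703,15.847) [heading=100, draw]
  REPEAT 2 [
    -- iteration 1/2 --
    RT 270: heading 100 -> 190
    LT 25: heading 190 -> 215
    FD 14: (-0.703,15.847) -> (-12.171,7.816) [heading=215, draw]
    -- iteration 2/2 --
    RT 270: heading 215 -> 305
    LT 25: heading 305 -> 330
    FD 14: (-12.171,7.816) -> (-0.047,0.816) [heading=330, draw]
  ]
]
Final: pos=(-0.047,0.816), heading=330, 12 segment(s) drawn

Answer: -0.047 0.816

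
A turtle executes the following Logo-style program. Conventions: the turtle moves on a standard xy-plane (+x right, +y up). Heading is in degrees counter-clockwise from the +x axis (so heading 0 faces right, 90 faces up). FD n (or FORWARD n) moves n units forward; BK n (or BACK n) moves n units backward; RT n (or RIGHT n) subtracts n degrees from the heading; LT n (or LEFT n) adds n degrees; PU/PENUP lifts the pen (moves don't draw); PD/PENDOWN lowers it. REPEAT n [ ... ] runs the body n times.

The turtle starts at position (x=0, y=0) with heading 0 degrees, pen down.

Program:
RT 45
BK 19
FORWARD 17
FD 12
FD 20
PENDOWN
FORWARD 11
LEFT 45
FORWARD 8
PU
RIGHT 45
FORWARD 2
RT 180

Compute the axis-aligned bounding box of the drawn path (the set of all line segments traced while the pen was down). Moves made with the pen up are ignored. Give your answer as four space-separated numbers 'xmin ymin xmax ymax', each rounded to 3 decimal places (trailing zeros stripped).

Executing turtle program step by step:
Start: pos=(0,0), heading=0, pen down
RT 45: heading 0 -> 315
BK 19: (0,0) -> (-13.435,13.435) [heading=315, draw]
FD 17: (-13.435,13.435) -> (-1.414,1.414) [heading=315, draw]
FD 12: (-1.414,1.414) -> (7.071,-7.071) [heading=315, draw]
FD 20: (7.071,-7.071) -> (21.213,-21.213) [heading=315, draw]
PD: pen down
FD 11: (21.213,-21.213) -> (28.991,-28.991) [heading=315, draw]
LT 45: heading 315 -> 0
FD 8: (28.991,-28.991) -> (36.991,-28.991) [heading=0, draw]
PU: pen up
RT 45: heading 0 -> 315
FD 2: (36.991,-28.991) -> (38.406,-30.406) [heading=315, move]
RT 180: heading 315 -> 135
Final: pos=(38.406,-30.406), heading=135, 6 segment(s) drawn

Segment endpoints: x in {-13.435, -1.414, 0, 7.071, 21.213, 28.991, 36.991}, y in {-28.991, -21.213, -7.071, 0, 1.414, 13.435}
xmin=-13.435, ymin=-28.991, xmax=36.991, ymax=13.435

Answer: -13.435 -28.991 36.991 13.435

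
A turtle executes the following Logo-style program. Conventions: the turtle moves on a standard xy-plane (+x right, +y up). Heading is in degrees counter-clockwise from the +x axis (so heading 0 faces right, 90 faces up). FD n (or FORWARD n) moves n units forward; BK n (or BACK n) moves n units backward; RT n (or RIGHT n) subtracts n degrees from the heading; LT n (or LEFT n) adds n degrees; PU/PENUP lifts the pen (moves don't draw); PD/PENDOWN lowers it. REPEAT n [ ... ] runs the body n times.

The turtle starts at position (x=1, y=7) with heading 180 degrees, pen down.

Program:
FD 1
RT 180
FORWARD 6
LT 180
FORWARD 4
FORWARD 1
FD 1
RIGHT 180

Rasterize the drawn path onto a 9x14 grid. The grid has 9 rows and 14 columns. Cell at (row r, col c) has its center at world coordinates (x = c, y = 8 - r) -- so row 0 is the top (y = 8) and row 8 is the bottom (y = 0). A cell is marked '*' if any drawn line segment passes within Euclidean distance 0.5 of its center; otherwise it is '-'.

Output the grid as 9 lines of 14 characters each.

Segment 0: (1,7) -> (0,7)
Segment 1: (0,7) -> (6,7)
Segment 2: (6,7) -> (2,7)
Segment 3: (2,7) -> (1,7)
Segment 4: (1,7) -> (0,7)

Answer: --------------
*******-------
--------------
--------------
--------------
--------------
--------------
--------------
--------------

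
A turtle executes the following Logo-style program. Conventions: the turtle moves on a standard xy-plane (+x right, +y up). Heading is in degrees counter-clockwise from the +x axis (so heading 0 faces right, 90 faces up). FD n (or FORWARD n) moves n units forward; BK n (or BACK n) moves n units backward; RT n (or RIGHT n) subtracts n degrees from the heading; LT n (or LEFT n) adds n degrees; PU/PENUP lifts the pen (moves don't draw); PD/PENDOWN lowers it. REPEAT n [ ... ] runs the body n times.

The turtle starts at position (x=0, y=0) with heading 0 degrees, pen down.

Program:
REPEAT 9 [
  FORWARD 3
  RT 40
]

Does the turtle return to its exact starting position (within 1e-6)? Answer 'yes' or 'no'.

Executing turtle program step by step:
Start: pos=(0,0), heading=0, pen down
REPEAT 9 [
  -- iteration 1/9 --
  FD 3: (0,0) -> (3,0) [heading=0, draw]
  RT 40: heading 0 -> 320
  -- iteration 2/9 --
  FD 3: (3,0) -> (5.298,-1.928) [heading=320, draw]
  RT 40: heading 320 -> 280
  -- iteration 3/9 --
  FD 3: (5.298,-1.928) -> (5.819,-4.883) [heading=280, draw]
  RT 40: heading 280 -> 240
  -- iteration 4/9 --
  FD 3: (5.819,-4.883) -> (4.319,-7.481) [heading=240, draw]
  RT 40: heading 240 -> 200
  -- iteration 5/9 --
  FD 3: (4.319,-7.481) -> (1.5,-8.507) [heading=200, draw]
  RT 40: heading 200 -> 160
  -- iteration 6/9 --
  FD 3: (1.5,-8.507) -> (-1.319,-7.481) [heading=160, draw]
  RT 40: heading 160 -> 120
  -- iteration 7/9 --
  FD 3: (-1.319,-7.481) -> (-2.819,-4.883) [heading=120, draw]
  RT 40: heading 120 -> 80
  -- iteration 8/9 --
  FD 3: (-2.819,-4.883) -> (-2.298,-1.928) [heading=80, draw]
  RT 40: heading 80 -> 40
  -- iteration 9/9 --
  FD 3: (-2.298,-1.928) -> (0,0) [heading=40, draw]
  RT 40: heading 40 -> 0
]
Final: pos=(0,0), heading=0, 9 segment(s) drawn

Start position: (0, 0)
Final position: (0, 0)
Distance = 0; < 1e-6 -> CLOSED

Answer: yes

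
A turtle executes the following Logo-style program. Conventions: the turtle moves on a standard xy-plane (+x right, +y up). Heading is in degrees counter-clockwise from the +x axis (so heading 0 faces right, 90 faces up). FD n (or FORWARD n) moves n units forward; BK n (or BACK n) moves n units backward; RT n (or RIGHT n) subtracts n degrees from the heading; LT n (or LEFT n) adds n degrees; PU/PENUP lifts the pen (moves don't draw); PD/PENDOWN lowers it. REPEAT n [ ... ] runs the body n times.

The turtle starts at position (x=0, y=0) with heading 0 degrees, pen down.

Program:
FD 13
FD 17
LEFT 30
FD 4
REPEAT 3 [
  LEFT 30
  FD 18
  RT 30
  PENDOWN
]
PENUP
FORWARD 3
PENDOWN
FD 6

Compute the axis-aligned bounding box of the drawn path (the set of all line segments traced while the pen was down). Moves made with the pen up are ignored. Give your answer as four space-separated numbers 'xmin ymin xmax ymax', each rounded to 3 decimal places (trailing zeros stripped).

Answer: 0 0 68.258 53.265

Derivation:
Executing turtle program step by step:
Start: pos=(0,0), heading=0, pen down
FD 13: (0,0) -> (13,0) [heading=0, draw]
FD 17: (13,0) -> (30,0) [heading=0, draw]
LT 30: heading 0 -> 30
FD 4: (30,0) -> (33.464,2) [heading=30, draw]
REPEAT 3 [
  -- iteration 1/3 --
  LT 30: heading 30 -> 60
  FD 18: (33.464,2) -> (42.464,17.588) [heading=60, draw]
  RT 30: heading 60 -> 30
  PD: pen down
  -- iteration 2/3 --
  LT 30: heading 30 -> 60
  FD 18: (42.464,17.588) -> (51.464,33.177) [heading=60, draw]
  RT 30: heading 60 -> 30
  PD: pen down
  -- iteration 3/3 --
  LT 30: heading 30 -> 60
  FD 18: (51.464,33.177) -> (60.464,48.765) [heading=60, draw]
  RT 30: heading 60 -> 30
  PD: pen down
]
PU: pen up
FD 3: (60.464,48.765) -> (63.062,50.265) [heading=30, move]
PD: pen down
FD 6: (63.062,50.265) -> (68.258,53.265) [heading=30, draw]
Final: pos=(68.258,53.265), heading=30, 7 segment(s) drawn

Segment endpoints: x in {0, 13, 30, 33.464, 42.464, 51.464, 60.464, 63.062, 68.258}, y in {0, 2, 17.588, 33.177, 48.765, 50.265, 53.265}
xmin=0, ymin=0, xmax=68.258, ymax=53.265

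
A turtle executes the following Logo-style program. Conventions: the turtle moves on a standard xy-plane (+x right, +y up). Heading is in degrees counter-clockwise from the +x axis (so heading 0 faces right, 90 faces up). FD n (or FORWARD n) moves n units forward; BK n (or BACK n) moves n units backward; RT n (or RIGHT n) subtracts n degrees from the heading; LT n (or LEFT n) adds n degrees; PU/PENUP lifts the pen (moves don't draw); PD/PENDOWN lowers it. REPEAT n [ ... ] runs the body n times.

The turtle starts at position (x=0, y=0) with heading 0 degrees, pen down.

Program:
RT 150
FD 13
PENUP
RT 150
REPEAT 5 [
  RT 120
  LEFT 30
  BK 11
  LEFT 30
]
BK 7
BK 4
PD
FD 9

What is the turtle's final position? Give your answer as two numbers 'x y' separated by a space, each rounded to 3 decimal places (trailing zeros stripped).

Answer: -0.732 -2.732

Derivation:
Executing turtle program step by step:
Start: pos=(0,0), heading=0, pen down
RT 150: heading 0 -> 210
FD 13: (0,0) -> (-11.258,-6.5) [heading=210, draw]
PU: pen up
RT 150: heading 210 -> 60
REPEAT 5 [
  -- iteration 1/5 --
  RT 120: heading 60 -> 300
  LT 30: heading 300 -> 330
  BK 11: (-11.258,-6.5) -> (-20.785,-1) [heading=330, move]
  LT 30: heading 330 -> 0
  -- iteration 2/5 --
  RT 120: heading 0 -> 240
  LT 30: heading 240 -> 270
  BK 11: (-20.785,-1) -> (-20.785,10) [heading=270, move]
  LT 30: heading 270 -> 300
  -- iteration 3/5 --
  RT 120: heading 300 -> 180
  LT 30: heading 180 -> 210
  BK 11: (-20.785,10) -> (-11.258,15.5) [heading=210, move]
  LT 30: heading 210 -> 240
  -- iteration 4/5 --
  RT 120: heading 240 -> 120
  LT 30: heading 120 -> 150
  BK 11: (-11.258,15.5) -> (-1.732,10) [heading=150, move]
  LT 30: heading 150 -> 180
  -- iteration 5/5 --
  RT 120: heading 180 -> 60
  LT 30: heading 60 -> 90
  BK 11: (-1.732,10) -> (-1.732,-1) [heading=90, move]
  LT 30: heading 90 -> 120
]
BK 7: (-1.732,-1) -> (1.768,-7.062) [heading=120, move]
BK 4: (1.768,-7.062) -> (3.768,-10.526) [heading=120, move]
PD: pen down
FD 9: (3.768,-10.526) -> (-0.732,-2.732) [heading=120, draw]
Final: pos=(-0.732,-2.732), heading=120, 2 segment(s) drawn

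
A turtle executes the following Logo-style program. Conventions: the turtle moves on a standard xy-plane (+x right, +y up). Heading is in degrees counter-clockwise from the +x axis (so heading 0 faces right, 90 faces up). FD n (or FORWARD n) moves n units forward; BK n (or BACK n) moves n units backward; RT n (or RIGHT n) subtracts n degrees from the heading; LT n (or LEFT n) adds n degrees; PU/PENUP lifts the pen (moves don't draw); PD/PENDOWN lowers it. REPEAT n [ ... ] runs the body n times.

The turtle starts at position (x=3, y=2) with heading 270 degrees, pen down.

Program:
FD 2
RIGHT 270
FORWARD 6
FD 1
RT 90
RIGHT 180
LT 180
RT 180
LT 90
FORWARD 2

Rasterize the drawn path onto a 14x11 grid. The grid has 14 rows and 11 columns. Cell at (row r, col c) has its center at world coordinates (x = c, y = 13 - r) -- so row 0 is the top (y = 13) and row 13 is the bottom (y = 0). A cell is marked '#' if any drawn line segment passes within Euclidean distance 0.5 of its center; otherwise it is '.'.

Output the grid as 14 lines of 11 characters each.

Segment 0: (3,2) -> (3,0)
Segment 1: (3,0) -> (9,0)
Segment 2: (9,0) -> (10,0)
Segment 3: (10,0) -> (8,-0)

Answer: ...........
...........
...........
...........
...........
...........
...........
...........
...........
...........
...........
...#.......
...#.......
...########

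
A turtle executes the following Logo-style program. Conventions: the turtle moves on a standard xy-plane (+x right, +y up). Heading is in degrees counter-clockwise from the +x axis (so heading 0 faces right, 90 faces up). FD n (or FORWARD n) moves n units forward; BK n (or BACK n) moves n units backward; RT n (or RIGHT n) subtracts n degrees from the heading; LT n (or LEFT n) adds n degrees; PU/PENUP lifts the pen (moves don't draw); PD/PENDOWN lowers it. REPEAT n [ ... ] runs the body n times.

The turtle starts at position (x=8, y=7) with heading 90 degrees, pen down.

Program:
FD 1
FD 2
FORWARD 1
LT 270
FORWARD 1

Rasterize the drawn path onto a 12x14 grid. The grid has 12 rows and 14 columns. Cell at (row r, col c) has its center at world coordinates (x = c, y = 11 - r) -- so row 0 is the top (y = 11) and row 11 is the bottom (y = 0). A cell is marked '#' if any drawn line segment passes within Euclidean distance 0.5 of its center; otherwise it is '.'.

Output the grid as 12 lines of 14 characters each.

Segment 0: (8,7) -> (8,8)
Segment 1: (8,8) -> (8,10)
Segment 2: (8,10) -> (8,11)
Segment 3: (8,11) -> (9,11)

Answer: ........##....
........#.....
........#.....
........#.....
........#.....
..............
..............
..............
..............
..............
..............
..............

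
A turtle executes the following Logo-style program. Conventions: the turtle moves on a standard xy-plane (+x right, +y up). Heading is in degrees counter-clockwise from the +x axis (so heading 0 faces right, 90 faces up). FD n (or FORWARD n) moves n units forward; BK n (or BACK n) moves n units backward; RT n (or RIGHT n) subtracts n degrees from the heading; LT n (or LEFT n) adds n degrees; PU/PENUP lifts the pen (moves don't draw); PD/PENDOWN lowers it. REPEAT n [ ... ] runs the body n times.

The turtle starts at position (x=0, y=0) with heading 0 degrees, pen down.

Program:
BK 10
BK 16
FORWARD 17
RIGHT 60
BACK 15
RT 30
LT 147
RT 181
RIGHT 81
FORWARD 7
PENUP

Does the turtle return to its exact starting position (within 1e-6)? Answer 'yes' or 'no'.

Answer: no

Derivation:
Executing turtle program step by step:
Start: pos=(0,0), heading=0, pen down
BK 10: (0,0) -> (-10,0) [heading=0, draw]
BK 16: (-10,0) -> (-26,0) [heading=0, draw]
FD 17: (-26,0) -> (-9,0) [heading=0, draw]
RT 60: heading 0 -> 300
BK 15: (-9,0) -> (-16.5,12.99) [heading=300, draw]
RT 30: heading 300 -> 270
LT 147: heading 270 -> 57
RT 181: heading 57 -> 236
RT 81: heading 236 -> 155
FD 7: (-16.5,12.99) -> (-22.844,15.949) [heading=155, draw]
PU: pen up
Final: pos=(-22.844,15.949), heading=155, 5 segment(s) drawn

Start position: (0, 0)
Final position: (-22.844, 15.949)
Distance = 27.861; >= 1e-6 -> NOT closed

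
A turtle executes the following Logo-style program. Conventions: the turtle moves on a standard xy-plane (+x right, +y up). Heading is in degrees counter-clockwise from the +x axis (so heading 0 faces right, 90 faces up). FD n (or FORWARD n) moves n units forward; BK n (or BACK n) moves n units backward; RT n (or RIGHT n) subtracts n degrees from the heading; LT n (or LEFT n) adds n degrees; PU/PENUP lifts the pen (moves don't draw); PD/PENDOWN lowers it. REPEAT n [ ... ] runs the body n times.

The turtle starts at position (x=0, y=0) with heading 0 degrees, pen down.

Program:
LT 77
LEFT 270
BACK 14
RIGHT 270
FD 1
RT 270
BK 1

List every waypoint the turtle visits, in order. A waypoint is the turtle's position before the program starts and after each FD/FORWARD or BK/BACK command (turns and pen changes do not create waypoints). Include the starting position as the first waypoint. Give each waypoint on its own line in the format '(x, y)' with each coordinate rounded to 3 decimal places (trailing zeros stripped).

Answer: (0, 0)
(-13.641, 3.149)
(-13.416, 4.124)
(-12.442, 3.899)

Derivation:
Executing turtle program step by step:
Start: pos=(0,0), heading=0, pen down
LT 77: heading 0 -> 77
LT 270: heading 77 -> 347
BK 14: (0,0) -> (-13.641,3.149) [heading=347, draw]
RT 270: heading 347 -> 77
FD 1: (-13.641,3.149) -> (-13.416,4.124) [heading=77, draw]
RT 270: heading 77 -> 167
BK 1: (-13.416,4.124) -> (-12.442,3.899) [heading=167, draw]
Final: pos=(-12.442,3.899), heading=167, 3 segment(s) drawn
Waypoints (4 total):
(0, 0)
(-13.641, 3.149)
(-13.416, 4.124)
(-12.442, 3.899)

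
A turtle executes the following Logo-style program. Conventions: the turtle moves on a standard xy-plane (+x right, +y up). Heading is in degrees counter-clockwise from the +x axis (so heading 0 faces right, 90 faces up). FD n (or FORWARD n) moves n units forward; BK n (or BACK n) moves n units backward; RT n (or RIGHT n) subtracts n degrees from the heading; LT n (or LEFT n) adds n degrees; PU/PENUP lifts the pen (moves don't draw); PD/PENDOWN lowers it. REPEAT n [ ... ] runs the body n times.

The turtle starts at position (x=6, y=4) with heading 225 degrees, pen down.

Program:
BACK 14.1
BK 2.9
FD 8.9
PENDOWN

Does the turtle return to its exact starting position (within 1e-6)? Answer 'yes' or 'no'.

Executing turtle program step by step:
Start: pos=(6,4), heading=225, pen down
BK 14.1: (6,4) -> (15.97,13.97) [heading=225, draw]
BK 2.9: (15.97,13.97) -> (18.021,16.021) [heading=225, draw]
FD 8.9: (18.021,16.021) -> (11.728,9.728) [heading=225, draw]
PD: pen down
Final: pos=(11.728,9.728), heading=225, 3 segment(s) drawn

Start position: (6, 4)
Final position: (11.728, 9.728)
Distance = 8.1; >= 1e-6 -> NOT closed

Answer: no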